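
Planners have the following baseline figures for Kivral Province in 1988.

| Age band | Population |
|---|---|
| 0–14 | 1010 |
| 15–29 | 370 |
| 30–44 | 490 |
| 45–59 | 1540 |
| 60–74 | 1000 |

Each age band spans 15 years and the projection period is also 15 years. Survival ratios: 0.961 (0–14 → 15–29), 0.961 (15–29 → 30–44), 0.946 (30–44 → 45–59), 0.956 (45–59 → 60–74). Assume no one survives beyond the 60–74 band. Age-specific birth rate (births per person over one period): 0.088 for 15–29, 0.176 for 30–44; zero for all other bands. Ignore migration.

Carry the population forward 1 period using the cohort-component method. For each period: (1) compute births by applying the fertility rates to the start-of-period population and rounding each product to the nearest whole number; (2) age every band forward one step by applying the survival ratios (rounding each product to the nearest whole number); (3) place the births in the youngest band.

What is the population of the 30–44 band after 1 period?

356

Period 1.
Births: 370 × 0.088 = 33  |  490 × 0.176 = 86 — total 119
15–29: 1010 × 0.961 = 971
30–44: 370 × 0.961 = 356
45–59: 490 × 0.946 = 464
60–74: 1540 × 0.956 = 1472
Giving 119 / 971 / 356 / 464 / 1472.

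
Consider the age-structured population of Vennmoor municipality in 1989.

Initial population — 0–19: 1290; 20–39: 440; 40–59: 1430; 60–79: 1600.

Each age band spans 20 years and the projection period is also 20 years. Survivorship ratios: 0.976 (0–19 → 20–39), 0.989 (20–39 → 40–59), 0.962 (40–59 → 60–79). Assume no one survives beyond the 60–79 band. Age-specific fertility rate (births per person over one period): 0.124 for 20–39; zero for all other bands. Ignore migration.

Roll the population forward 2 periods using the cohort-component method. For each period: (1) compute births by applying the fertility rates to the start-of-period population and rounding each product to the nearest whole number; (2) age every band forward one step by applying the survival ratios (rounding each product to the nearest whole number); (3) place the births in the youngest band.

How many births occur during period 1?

Period 1.
Births: 440 × 0.124 = 55
20–39: 1290 × 0.976 = 1259
40–59: 440 × 0.989 = 435
60–79: 1430 × 0.962 = 1376
Giving 55 / 1259 / 435 / 1376.

55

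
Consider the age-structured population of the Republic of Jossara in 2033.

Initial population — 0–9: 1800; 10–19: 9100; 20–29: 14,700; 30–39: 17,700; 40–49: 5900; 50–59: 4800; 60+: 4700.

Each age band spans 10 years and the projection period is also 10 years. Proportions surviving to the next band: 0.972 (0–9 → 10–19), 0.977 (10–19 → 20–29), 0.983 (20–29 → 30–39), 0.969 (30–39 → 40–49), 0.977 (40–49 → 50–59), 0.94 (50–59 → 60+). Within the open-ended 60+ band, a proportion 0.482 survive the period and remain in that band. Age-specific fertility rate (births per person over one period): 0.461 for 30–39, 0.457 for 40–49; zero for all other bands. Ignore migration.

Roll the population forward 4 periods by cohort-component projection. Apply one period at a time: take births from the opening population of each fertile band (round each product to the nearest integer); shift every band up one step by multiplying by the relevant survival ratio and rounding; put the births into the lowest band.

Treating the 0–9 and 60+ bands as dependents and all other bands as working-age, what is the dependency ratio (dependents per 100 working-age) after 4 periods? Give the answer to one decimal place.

61.7

— Period 1 —
Births: 17700 × 0.461 = 8160, 5900 × 0.457 = 2696 — total 10856
10–19: 1800 × 0.972 = 1750
20–29: 9100 × 0.977 = 8891
30–39: 14700 × 0.983 = 14450
40–49: 17700 × 0.969 = 17151
50–59: 5900 × 0.977 = 5764
60+: 4800 × 0.94 + 4700 × 0.482 = 4512 + 2265 = 6777
→ [10856, 1750, 8891, 14450, 17151, 5764, 6777]
— Period 2 —
Births: 14450 × 0.461 = 6661, 17151 × 0.457 = 7838 — total 14499
10–19: 10856 × 0.972 = 10552
20–29: 1750 × 0.977 = 1710
30–39: 8891 × 0.983 = 8740
40–49: 14450 × 0.969 = 14002
50–59: 17151 × 0.977 = 16757
60+: 5764 × 0.94 + 6777 × 0.482 = 5418 + 3267 = 8685
→ [14499, 10552, 1710, 8740, 14002, 16757, 8685]
— Period 3 —
Births: 8740 × 0.461 = 4029, 14002 × 0.457 = 6399 — total 10428
10–19: 14499 × 0.972 = 14093
20–29: 10552 × 0.977 = 10309
30–39: 1710 × 0.983 = 1681
40–49: 8740 × 0.969 = 8469
50–59: 14002 × 0.977 = 13680
60+: 16757 × 0.94 + 8685 × 0.482 = 15752 + 4186 = 19938
→ [10428, 14093, 10309, 1681, 8469, 13680, 19938]
— Period 4 —
Births: 1681 × 0.461 = 775, 8469 × 0.457 = 3870 — total 4645
10–19: 10428 × 0.972 = 10136
20–29: 14093 × 0.977 = 13769
30–39: 10309 × 0.983 = 10134
40–49: 1681 × 0.969 = 1629
50–59: 8469 × 0.977 = 8274
60+: 13680 × 0.94 + 19938 × 0.482 = 12859 + 9610 = 22469
→ [4645, 10136, 13769, 10134, 1629, 8274, 22469]
Dependents (band 0–9 + band 60+) = 4645 + 22469 = 27114; working-age = 43942; ratio = 27114/43942 × 100 = 61.7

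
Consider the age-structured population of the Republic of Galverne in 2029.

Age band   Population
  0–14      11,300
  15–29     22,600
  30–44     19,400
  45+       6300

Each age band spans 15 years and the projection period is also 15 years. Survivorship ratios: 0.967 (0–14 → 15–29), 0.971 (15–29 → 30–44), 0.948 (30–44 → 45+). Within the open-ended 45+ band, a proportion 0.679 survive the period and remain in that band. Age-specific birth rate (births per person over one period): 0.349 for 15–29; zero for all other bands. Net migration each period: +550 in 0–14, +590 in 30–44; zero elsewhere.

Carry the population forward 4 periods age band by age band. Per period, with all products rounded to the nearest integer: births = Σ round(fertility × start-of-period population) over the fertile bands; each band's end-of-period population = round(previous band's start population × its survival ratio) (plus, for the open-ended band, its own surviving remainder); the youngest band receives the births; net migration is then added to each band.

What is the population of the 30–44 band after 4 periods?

4688

[period 1]
Births: 22600 * 0.349 = 7887
15–29: 11300 * 0.967 = 10927
30–44: 22600 * 0.971 = 21945
45+: 19400 * 0.948 + 6300 * 0.679 = 18391 + 4278 = 22669
Net migration: 0–14 + 550 → 8437; 30–44 + 590 → 22535
End of period: [8437, 10927, 22535, 22669]
[period 2]
Births: 10927 * 0.349 = 3814
15–29: 8437 * 0.967 = 8159
30–44: 10927 * 0.971 = 10610
45+: 22535 * 0.948 + 22669 * 0.679 = 21363 + 15392 = 36755
Net migration: 0–14 + 550 → 4364; 30–44 + 590 → 11200
End of period: [4364, 8159, 11200, 36755]
[period 3]
Births: 8159 * 0.349 = 2847
15–29: 4364 * 0.967 = 4220
30–44: 8159 * 0.971 = 7922
45+: 11200 * 0.948 + 36755 * 0.679 = 10618 + 24957 = 35575
Net migration: 0–14 + 550 → 3397; 30–44 + 590 → 8512
End of period: [3397, 4220, 8512, 35575]
[period 4]
Births: 4220 * 0.349 = 1473
15–29: 3397 * 0.967 = 3285
30–44: 4220 * 0.971 = 4098
45+: 8512 * 0.948 + 35575 * 0.679 = 8069 + 24155 = 32224
Net migration: 0–14 + 550 → 2023; 30–44 + 590 → 4688
End of period: [2023, 3285, 4688, 32224]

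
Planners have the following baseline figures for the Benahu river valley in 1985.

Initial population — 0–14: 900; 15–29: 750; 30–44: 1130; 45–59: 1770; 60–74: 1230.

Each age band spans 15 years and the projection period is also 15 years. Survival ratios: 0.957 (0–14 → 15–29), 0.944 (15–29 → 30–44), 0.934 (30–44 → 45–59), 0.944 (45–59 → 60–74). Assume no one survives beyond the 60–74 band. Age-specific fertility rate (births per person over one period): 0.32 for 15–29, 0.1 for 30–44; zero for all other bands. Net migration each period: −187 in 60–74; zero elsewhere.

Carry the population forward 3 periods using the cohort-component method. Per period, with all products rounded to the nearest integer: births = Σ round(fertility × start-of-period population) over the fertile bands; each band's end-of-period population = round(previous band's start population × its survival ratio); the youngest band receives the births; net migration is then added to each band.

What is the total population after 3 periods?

Call the bands 1 to 5, youngest first.
— Period 1 —
Births: 750 * 0.32 = 240, 1130 * 0.1 = 113 → total 353
Band 2: 900 * 0.957 = 861
Band 3: 750 * 0.944 = 708
Band 4: 1130 * 0.934 = 1055
Band 5: 1770 * 0.944 = 1671
Net migration: Band 5 − 187 → 1484
→ [353, 861, 708, 1055, 1484]
— Period 2 —
Births: 861 * 0.32 = 276, 708 * 0.1 = 71 → total 347
Band 2: 353 * 0.957 = 338
Band 3: 861 * 0.944 = 813
Band 4: 708 * 0.934 = 661
Band 5: 1055 * 0.944 = 996
Net migration: Band 5 − 187 → 809
→ [347, 338, 813, 661, 809]
— Period 3 —
Births: 338 * 0.32 = 108, 813 * 0.1 = 81 → total 189
Band 2: 347 * 0.957 = 332
Band 3: 338 * 0.944 = 319
Band 4: 813 * 0.934 = 759
Band 5: 661 * 0.944 = 624
Net migration: Band 5 − 187 → 437
→ [189, 332, 319, 759, 437]
Total after period 3: 189 + 332 + 319 + 759 + 437 = 2036

2036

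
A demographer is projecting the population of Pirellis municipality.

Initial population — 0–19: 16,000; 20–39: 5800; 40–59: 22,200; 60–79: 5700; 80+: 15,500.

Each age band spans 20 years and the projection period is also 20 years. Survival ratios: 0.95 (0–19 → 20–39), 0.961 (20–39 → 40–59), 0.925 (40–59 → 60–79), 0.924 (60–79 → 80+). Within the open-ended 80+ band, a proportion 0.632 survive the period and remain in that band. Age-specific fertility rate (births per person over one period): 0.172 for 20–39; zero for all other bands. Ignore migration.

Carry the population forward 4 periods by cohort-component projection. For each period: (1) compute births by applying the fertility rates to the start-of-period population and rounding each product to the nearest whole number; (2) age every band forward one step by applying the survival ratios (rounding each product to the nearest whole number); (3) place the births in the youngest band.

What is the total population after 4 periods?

30687

Numbering the groups 1..5 from youngest to oldest:
Period 1:
Births: 5800 * 0.172 = 998
Group 2: 16000 * 0.95 = 15200
Group 3: 5800 * 0.961 = 5574
Group 4: 22200 * 0.925 = 20535
Group 5: 5700 * 0.924 + 15500 * 0.632 = 5267 + 9796 = 15063
End of period: [998, 15200, 5574, 20535, 15063]
Period 2:
Births: 15200 * 0.172 = 2614
Group 2: 998 * 0.95 = 948
Group 3: 15200 * 0.961 = 14607
Group 4: 5574 * 0.925 = 5156
Group 5: 20535 * 0.924 + 15063 * 0.632 = 18974 + 9520 = 28494
End of period: [2614, 948, 14607, 5156, 28494]
Period 3:
Births: 948 * 0.172 = 163
Group 2: 2614 * 0.95 = 2483
Group 3: 948 * 0.961 = 911
Group 4: 14607 * 0.925 = 13511
Group 5: 5156 * 0.924 + 28494 * 0.632 = 4764 + 18008 = 22772
End of period: [163, 2483, 911, 13511, 22772]
Period 4:
Births: 2483 * 0.172 = 427
Group 2: 163 * 0.95 = 155
Group 3: 2483 * 0.961 = 2386
Group 4: 911 * 0.925 = 843
Group 5: 13511 * 0.924 + 22772 * 0.632 = 12484 + 14392 = 26876
End of period: [427, 155, 2386, 843, 26876]
Total after period 4: 427 + 155 + 2386 + 843 + 26876 = 30687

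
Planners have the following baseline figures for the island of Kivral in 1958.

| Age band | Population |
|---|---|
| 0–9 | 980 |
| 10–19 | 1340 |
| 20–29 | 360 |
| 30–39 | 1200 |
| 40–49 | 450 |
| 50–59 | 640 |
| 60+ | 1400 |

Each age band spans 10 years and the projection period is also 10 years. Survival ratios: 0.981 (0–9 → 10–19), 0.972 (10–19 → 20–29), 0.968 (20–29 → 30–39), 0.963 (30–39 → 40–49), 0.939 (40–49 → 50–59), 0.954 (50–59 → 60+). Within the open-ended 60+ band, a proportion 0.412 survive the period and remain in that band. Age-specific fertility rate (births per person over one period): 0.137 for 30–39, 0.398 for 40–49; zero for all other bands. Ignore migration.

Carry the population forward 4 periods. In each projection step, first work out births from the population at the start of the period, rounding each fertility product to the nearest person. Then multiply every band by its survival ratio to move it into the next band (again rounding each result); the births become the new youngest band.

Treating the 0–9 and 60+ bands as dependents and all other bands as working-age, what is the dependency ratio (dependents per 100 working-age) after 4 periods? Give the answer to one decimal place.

— Period 1 —
Births: 1200 * 0.137 = 164 ; 450 * 0.398 = 179 → 343
10–19: 980 * 0.981 = 961
20–29: 1340 * 0.972 = 1302
30–39: 360 * 0.968 = 348
40–49: 1200 * 0.963 = 1156
50–59: 450 * 0.939 = 423
60+: 640 * 0.954 + 1400 * 0.412 = 611 + 577 = 1188
Population now: 0–9=343, 10–19=961, 20–29=1302, 30–39=348, 40–49=1156, 50–59=423, 60+=1188
— Period 2 —
Births: 348 * 0.137 = 48 ; 1156 * 0.398 = 460 → 508
10–19: 343 * 0.981 = 336
20–29: 961 * 0.972 = 934
30–39: 1302 * 0.968 = 1260
40–49: 348 * 0.963 = 335
50–59: 1156 * 0.939 = 1085
60+: 423 * 0.954 + 1188 * 0.412 = 404 + 489 = 893
Population now: 0–9=508, 10–19=336, 20–29=934, 30–39=1260, 40–49=335, 50–59=1085, 60+=893
— Period 3 —
Births: 1260 * 0.137 = 173 ; 335 * 0.398 = 133 → 306
10–19: 508 * 0.981 = 498
20–29: 336 * 0.972 = 327
30–39: 934 * 0.968 = 904
40–49: 1260 * 0.963 = 1213
50–59: 335 * 0.939 = 315
60+: 1085 * 0.954 + 893 * 0.412 = 1035 + 368 = 1403
Population now: 0–9=306, 10–19=498, 20–29=327, 30–39=904, 40–49=1213, 50–59=315, 60+=1403
— Period 4 —
Births: 904 * 0.137 = 124 ; 1213 * 0.398 = 483 → 607
10–19: 306 * 0.981 = 300
20–29: 498 * 0.972 = 484
30–39: 327 * 0.968 = 317
40–49: 904 * 0.963 = 871
50–59: 1213 * 0.939 = 1139
60+: 315 * 0.954 + 1403 * 0.412 = 301 + 578 = 879
Population now: 0–9=607, 10–19=300, 20–29=484, 30–39=317, 40–49=871, 50–59=1139, 60+=879
Dependents (band 0–9 + band 60+) = 607 + 879 = 1486; working-age = 3111; ratio = 1486/3111 × 100 = 47.8

47.8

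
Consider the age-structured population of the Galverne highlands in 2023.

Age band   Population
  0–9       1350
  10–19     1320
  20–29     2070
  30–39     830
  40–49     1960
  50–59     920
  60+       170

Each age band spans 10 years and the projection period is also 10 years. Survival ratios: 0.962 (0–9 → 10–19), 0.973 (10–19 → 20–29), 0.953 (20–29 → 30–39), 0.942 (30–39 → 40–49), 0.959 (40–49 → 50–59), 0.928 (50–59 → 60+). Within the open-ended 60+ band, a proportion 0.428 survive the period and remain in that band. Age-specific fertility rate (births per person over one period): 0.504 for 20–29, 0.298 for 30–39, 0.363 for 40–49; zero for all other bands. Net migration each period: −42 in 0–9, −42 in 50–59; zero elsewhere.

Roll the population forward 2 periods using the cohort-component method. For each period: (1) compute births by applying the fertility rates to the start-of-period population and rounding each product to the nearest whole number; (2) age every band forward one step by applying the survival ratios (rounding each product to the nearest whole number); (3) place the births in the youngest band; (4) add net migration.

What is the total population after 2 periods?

After projecting period 1:
Births: 2070 × 0.504 = 1043 ; 830 × 0.298 = 247 ; 1960 × 0.363 = 711 ⇒ total 2001
10–19: 1350 × 0.962 = 1299
20–29: 1320 × 0.973 = 1284
30–39: 2070 × 0.953 = 1973
40–49: 830 × 0.942 = 782
50–59: 1960 × 0.959 = 1880
60+: 920 × 0.928 + 170 × 0.428 = 854 + 73 = 927
Net migration: 0–9 − 42 → 1959; 50–59 − 42 → 1838
End of period: [1959, 1299, 1284, 1973, 782, 1838, 927]
After projecting period 2:
Births: 1284 × 0.504 = 647 ; 1973 × 0.298 = 588 ; 782 × 0.363 = 284 ⇒ total 1519
10–19: 1959 × 0.962 = 1885
20–29: 1299 × 0.973 = 1264
30–39: 1284 × 0.953 = 1224
40–49: 1973 × 0.942 = 1859
50–59: 782 × 0.959 = 750
60+: 1838 × 0.928 + 927 × 0.428 = 1706 + 397 = 2103
Net migration: 0–9 − 42 → 1477; 50–59 − 42 → 708
End of period: [1477, 1885, 1264, 1224, 1859, 708, 2103]
Total after period 2: 1477 + 1885 + 1264 + 1224 + 1859 + 708 + 2103 = 10520

10520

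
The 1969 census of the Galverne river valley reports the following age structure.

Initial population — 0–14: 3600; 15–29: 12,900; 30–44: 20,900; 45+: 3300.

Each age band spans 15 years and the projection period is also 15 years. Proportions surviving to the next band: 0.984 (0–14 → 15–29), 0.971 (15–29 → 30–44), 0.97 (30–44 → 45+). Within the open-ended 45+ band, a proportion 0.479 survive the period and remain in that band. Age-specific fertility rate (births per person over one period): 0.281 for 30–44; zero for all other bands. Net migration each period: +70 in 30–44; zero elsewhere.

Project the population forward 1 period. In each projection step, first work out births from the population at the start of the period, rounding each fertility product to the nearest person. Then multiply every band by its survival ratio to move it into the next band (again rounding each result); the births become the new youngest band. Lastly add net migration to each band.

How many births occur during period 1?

5873

Period 1.
Births: 20900 × 0.281 = 5873
15–29: 3600 × 0.984 = 3542
30–44: 12900 × 0.971 = 12526
45+: 20900 × 0.97 + 3300 × 0.479 = 20273 + 1581 = 21854
Net migration: 30–44 + 70 → 12596
Population now: 0–14=5873, 15–29=3542, 30–44=12596, 45+=21854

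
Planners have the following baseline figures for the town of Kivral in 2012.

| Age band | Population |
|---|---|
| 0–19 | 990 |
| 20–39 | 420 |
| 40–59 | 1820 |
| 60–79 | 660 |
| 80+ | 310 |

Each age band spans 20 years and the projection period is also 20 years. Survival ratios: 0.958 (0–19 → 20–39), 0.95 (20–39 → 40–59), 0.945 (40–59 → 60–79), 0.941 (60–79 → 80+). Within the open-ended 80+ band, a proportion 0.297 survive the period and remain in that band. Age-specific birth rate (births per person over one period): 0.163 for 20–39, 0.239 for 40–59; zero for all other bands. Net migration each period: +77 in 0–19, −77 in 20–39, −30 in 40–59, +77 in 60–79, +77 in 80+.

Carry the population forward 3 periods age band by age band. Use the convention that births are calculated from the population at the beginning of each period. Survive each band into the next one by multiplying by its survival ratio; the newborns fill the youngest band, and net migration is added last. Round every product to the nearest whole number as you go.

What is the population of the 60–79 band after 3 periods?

Numbering the bands 1..5 from youngest to oldest:
— Period 1 —
Births: 420 × 0.163 = 68, 1820 × 0.239 = 435 → total 503
Band 2: 990 × 0.958 = 948
Band 3: 420 × 0.95 = 399
Band 4: 1820 × 0.945 = 1720
Band 5: 660 × 0.941 + 310 × 0.297 = 621 + 92 = 713
Net migration: Band 1 + 77 → 580; Band 2 − 77 → 871; Band 3 − 30 → 369; Band 4 + 77 → 1797; Band 5 + 77 → 790
End of period: [580, 871, 369, 1797, 790]
— Period 2 —
Births: 871 × 0.163 = 142, 369 × 0.239 = 88 → total 230
Band 2: 580 × 0.958 = 556
Band 3: 871 × 0.95 = 827
Band 4: 369 × 0.945 = 349
Band 5: 1797 × 0.941 + 790 × 0.297 = 1691 + 235 = 1926
Net migration: Band 1 + 77 → 307; Band 2 − 77 → 479; Band 3 − 30 → 797; Band 4 + 77 → 426; Band 5 + 77 → 2003
End of period: [307, 479, 797, 426, 2003]
— Period 3 —
Births: 479 × 0.163 = 78, 797 × 0.239 = 190 → total 268
Band 2: 307 × 0.958 = 294
Band 3: 479 × 0.95 = 455
Band 4: 797 × 0.945 = 753
Band 5: 426 × 0.941 + 2003 × 0.297 = 401 + 595 = 996
Net migration: Band 1 + 77 → 345; Band 2 − 77 → 217; Band 3 − 30 → 425; Band 4 + 77 → 830; Band 5 + 77 → 1073
End of period: [345, 217, 425, 830, 1073]

830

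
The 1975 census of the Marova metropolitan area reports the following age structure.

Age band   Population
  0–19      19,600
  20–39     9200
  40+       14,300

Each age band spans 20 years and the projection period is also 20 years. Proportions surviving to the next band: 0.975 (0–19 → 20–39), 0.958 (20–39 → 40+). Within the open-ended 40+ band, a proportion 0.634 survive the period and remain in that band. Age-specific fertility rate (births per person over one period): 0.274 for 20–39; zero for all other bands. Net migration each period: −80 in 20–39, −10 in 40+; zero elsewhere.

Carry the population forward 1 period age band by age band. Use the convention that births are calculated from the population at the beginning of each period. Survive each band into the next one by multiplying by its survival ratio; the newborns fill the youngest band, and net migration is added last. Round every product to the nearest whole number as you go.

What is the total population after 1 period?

Call the bands 1 to 3, youngest first.
— Period 1 —
Births: 9200 * 0.274 = 2521
Band 2: 19600 * 0.975 = 19110
Band 3: 9200 * 0.958 + 14300 * 0.634 = 8814 + 9066 = 17880
Net migration: Band 2 − 80 → 19030; Band 3 − 10 → 17870
Population now: 0–19=2521, 20–39=19030, 40+=17870
Total after period 1: 2521 + 19030 + 17870 = 39421

39421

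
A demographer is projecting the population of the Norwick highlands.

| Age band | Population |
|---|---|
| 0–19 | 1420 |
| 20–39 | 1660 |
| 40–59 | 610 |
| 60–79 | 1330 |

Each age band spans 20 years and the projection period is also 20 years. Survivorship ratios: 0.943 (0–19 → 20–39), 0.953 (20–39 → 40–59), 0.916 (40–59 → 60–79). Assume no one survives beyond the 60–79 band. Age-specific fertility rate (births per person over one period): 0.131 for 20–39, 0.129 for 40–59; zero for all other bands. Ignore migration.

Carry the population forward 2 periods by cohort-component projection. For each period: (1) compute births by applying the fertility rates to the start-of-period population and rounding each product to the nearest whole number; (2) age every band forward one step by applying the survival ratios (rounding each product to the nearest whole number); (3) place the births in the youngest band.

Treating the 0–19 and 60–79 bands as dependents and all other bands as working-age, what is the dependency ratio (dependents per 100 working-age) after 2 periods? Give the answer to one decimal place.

Period 1:
Births: 1660 × 0.131 = 217 ; 610 × 0.129 = 79 → 296
20–39: 1420 × 0.943 = 1339
40–59: 1660 × 0.953 = 1582
60–79: 610 × 0.916 = 559
End of period: [296, 1339, 1582, 559]
Period 2:
Births: 1339 × 0.131 = 175 ; 1582 × 0.129 = 204 → 379
20–39: 296 × 0.943 = 279
40–59: 1339 × 0.953 = 1276
60–79: 1582 × 0.916 = 1449
End of period: [379, 279, 1276, 1449]
Dependents (band 0–19 + band 60–79) = 379 + 1449 = 1828; working-age = 1555; ratio = 1828/1555 × 100 = 117.6

117.6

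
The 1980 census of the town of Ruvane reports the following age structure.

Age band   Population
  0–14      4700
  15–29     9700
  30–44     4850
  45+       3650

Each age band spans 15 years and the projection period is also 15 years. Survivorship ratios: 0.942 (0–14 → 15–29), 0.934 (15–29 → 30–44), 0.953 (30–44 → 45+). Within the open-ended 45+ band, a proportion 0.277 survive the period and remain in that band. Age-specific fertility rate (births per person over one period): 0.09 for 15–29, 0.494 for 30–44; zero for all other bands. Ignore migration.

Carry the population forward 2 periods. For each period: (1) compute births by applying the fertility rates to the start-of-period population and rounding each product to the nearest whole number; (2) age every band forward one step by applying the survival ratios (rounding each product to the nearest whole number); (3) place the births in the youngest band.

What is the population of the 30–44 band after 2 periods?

4135

Call the bands 1 to 4, youngest first.
Period 1:
Births: 9700 × 0.09 = 873, 4850 × 0.494 = 2396 — total 3269
Band 2: 4700 × 0.942 = 4427
Band 3: 9700 × 0.934 = 9060
Band 4: 4850 × 0.953 + 3650 × 0.277 = 4622 + 1011 = 5633
Giving 3269 / 4427 / 9060 / 5633.
Period 2:
Births: 4427 × 0.09 = 398, 9060 × 0.494 = 4476 — total 4874
Band 2: 3269 × 0.942 = 3079
Band 3: 4427 × 0.934 = 4135
Band 4: 9060 × 0.953 + 5633 × 0.277 = 8634 + 1560 = 10194
Giving 4874 / 3079 / 4135 / 10194.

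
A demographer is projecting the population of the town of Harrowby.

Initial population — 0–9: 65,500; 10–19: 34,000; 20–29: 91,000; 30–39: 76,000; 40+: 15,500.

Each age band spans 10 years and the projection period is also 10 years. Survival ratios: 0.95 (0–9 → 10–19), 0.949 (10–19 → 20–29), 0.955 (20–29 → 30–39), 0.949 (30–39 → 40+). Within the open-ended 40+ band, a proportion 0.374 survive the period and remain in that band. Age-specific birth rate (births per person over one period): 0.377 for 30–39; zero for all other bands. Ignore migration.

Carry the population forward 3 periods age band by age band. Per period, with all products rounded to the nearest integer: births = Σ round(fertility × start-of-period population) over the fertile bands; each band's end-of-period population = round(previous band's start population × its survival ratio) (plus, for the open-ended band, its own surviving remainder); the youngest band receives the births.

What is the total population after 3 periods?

Numbering the bands 1..5 from youngest to oldest:
Period 1:
Births: 76000 * 0.377 = 28652
Band 2: 65500 * 0.95 = 62225
Band 3: 34000 * 0.949 = 32266
Band 4: 91000 * 0.955 = 86905
Band 5: 76000 * 0.949 + 15500 * 0.374 = 72124 + 5797 = 77921
Giving 28652 / 62225 / 32266 / 86905 / 77921.
Period 2:
Births: 86905 * 0.377 = 32763
Band 2: 28652 * 0.95 = 27219
Band 3: 62225 * 0.949 = 59052
Band 4: 32266 * 0.955 = 30814
Band 5: 86905 * 0.949 + 77921 * 0.374 = 82473 + 29142 = 111615
Giving 32763 / 27219 / 59052 / 30814 / 111615.
Period 3:
Births: 30814 * 0.377 = 11617
Band 2: 32763 * 0.95 = 31125
Band 3: 27219 * 0.949 = 25831
Band 4: 59052 * 0.955 = 56395
Band 5: 30814 * 0.949 + 111615 * 0.374 = 29242 + 41744 = 70986
Giving 11617 / 31125 / 25831 / 56395 / 70986.
Total after period 3: 11617 + 31125 + 25831 + 56395 + 70986 = 195954

195954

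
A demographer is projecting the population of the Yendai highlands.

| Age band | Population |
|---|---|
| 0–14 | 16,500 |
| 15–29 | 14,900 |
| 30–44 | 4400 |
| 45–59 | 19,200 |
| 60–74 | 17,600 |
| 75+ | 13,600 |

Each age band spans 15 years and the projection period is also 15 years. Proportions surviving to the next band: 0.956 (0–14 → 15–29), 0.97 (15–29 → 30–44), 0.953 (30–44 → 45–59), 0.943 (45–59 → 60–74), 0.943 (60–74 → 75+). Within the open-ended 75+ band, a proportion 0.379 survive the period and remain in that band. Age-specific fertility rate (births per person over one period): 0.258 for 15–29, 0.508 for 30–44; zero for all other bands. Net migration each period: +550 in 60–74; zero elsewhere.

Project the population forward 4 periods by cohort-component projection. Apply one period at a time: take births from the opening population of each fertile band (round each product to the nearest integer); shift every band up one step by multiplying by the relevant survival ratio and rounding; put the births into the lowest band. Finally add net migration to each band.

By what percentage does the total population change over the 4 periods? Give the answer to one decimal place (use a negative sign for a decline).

Call the groups 1 to 6, youngest first.
Period 1:
Births: 14900 × 0.258 = 3844  |  4400 × 0.508 = 2235 ⇒ total 6079
Group 2: 16500 × 0.956 = 15774
Group 3: 14900 × 0.97 = 14453
Group 4: 4400 × 0.953 = 4193
Group 5: 19200 × 0.943 = 18106
Group 6: 17600 × 0.943 + 13600 × 0.379 = 16597 + 5154 = 21751
Net migration: Group 5 + 550 → 18656
Population now: 0–14=6079, 15–29=15774, 30–44=14453, 45–59=4193, 60–74=18656, 75+=21751
Period 2:
Births: 15774 × 0.258 = 4070  |  14453 × 0.508 = 7342 ⇒ total 11412
Group 2: 6079 × 0.956 = 5812
Group 3: 15774 × 0.97 = 15301
Group 4: 14453 × 0.953 = 13774
Group 5: 4193 × 0.943 = 3954
Group 6: 18656 × 0.943 + 21751 × 0.379 = 17593 + 8244 = 25837
Net migration: Group 5 + 550 → 4504
Population now: 0–14=11412, 15–29=5812, 30–44=15301, 45–59=13774, 60–74=4504, 75+=25837
Period 3:
Births: 5812 × 0.258 = 1499  |  15301 × 0.508 = 7773 ⇒ total 9272
Group 2: 11412 × 0.956 = 10910
Group 3: 5812 × 0.97 = 5638
Group 4: 15301 × 0.953 = 14582
Group 5: 13774 × 0.943 = 12989
Group 6: 4504 × 0.943 + 25837 × 0.379 = 4247 + 9792 = 14039
Net migration: Group 5 + 550 → 13539
Population now: 0–14=9272, 15–29=10910, 30–44=5638, 45–59=14582, 60–74=13539, 75+=14039
Period 4:
Births: 10910 × 0.258 = 2815  |  5638 × 0.508 = 2864 ⇒ total 5679
Group 2: 9272 × 0.956 = 8864
Group 3: 10910 × 0.97 = 10583
Group 4: 5638 × 0.953 = 5373
Group 5: 14582 × 0.943 = 13751
Group 6: 13539 × 0.943 + 14039 × 0.379 = 12767 + 5321 = 18088
Net migration: Group 5 + 550 → 14301
Population now: 0–14=5679, 15–29=8864, 30–44=10583, 45–59=5373, 60–74=14301, 75+=18088
Total: 86200 → 62888; change = -23312; percentage change = -27.0%

-27.0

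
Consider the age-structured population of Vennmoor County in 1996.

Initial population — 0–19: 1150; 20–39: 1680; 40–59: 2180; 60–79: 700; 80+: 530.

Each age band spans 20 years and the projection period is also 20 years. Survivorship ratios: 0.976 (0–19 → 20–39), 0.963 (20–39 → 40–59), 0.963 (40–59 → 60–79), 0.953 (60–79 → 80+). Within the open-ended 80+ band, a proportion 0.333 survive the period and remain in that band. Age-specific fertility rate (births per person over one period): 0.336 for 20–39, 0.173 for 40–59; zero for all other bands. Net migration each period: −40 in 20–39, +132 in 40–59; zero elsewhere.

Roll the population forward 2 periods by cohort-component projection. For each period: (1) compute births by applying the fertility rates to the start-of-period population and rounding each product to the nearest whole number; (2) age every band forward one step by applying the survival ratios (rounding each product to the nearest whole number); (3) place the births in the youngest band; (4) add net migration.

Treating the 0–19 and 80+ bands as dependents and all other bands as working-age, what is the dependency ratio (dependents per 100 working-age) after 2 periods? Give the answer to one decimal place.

78.9

Let band 1 be 0–19 through band 5 = 80+.
Period 1.
Births: 1680 * 0.336 = 564  |  2180 * 0.173 = 377 — total 941
Band 2: 1150 * 0.976 = 1122
Band 3: 1680 * 0.963 = 1618
Band 4: 2180 * 0.963 = 2099
Band 5: 700 * 0.953 + 530 * 0.333 = 667 + 176 = 843
Net migration: Band 2 − 40 → 1082; Band 3 + 132 → 1750
Giving 941 / 1082 / 1750 / 2099 / 843.
Period 2.
Births: 1082 * 0.336 = 364  |  1750 * 0.173 = 303 — total 667
Band 2: 941 * 0.976 = 918
Band 3: 1082 * 0.963 = 1042
Band 4: 1750 * 0.963 = 1685
Band 5: 2099 * 0.953 + 843 * 0.333 = 2000 + 281 = 2281
Net migration: Band 2 − 40 → 878; Band 3 + 132 → 1174
Giving 667 / 878 / 1174 / 1685 / 2281.
Dependents (band 0–19 + band 80+) = 667 + 2281 = 2948; working-age = 3737; ratio = 2948/3737 × 100 = 78.9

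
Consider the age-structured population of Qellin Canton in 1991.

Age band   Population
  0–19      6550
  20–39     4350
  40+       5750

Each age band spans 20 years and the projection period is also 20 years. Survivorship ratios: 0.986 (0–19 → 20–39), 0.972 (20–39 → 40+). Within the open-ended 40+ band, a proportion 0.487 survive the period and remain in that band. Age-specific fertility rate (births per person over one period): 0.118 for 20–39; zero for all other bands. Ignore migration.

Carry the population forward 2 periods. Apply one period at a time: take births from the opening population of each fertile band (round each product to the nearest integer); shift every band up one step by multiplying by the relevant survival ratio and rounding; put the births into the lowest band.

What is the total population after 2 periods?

(Groups numbered youngest = 1 to oldest = 3.)
[period 1]
Births: 4350 * 0.118 = 513
Group 2: 6550 * 0.986 = 6458
Group 3: 4350 * 0.972 + 5750 * 0.487 = 4228 + 2800 = 7028
End of period: [513, 6458, 7028]
[period 2]
Births: 6458 * 0.118 = 762
Group 2: 513 * 0.986 = 506
Group 3: 6458 * 0.972 + 7028 * 0.487 = 6277 + 3423 = 9700
End of period: [762, 506, 9700]
Total after period 2: 762 + 506 + 9700 = 10968

10968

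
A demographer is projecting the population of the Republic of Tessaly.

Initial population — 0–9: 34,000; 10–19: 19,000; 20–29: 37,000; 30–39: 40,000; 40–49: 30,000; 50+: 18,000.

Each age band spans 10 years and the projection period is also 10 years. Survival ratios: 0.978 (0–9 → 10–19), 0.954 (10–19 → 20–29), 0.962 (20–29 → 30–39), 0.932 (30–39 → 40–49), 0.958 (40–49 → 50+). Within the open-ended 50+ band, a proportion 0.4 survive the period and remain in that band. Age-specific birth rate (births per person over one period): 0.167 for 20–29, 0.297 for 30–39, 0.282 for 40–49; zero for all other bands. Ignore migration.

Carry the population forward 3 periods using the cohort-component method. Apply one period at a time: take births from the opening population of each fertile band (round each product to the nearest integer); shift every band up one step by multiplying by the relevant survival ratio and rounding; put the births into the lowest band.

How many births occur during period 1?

26519

(Groups numbered youngest = 1 to oldest = 6.)
After projecting period 1:
Births: 37000 * 0.167 = 6179 ; 40000 * 0.297 = 11880 ; 30000 * 0.282 = 8460 → 26519
Group 2: 34000 * 0.978 = 33252
Group 3: 19000 * 0.954 = 18126
Group 4: 37000 * 0.962 = 35594
Group 5: 40000 * 0.932 = 37280
Group 6: 30000 * 0.958 + 18000 * 0.4 = 28740 + 7200 = 35940
Population now: 0–9=26519, 10–19=33252, 20–29=18126, 30–39=35594, 40–49=37280, 50+=35940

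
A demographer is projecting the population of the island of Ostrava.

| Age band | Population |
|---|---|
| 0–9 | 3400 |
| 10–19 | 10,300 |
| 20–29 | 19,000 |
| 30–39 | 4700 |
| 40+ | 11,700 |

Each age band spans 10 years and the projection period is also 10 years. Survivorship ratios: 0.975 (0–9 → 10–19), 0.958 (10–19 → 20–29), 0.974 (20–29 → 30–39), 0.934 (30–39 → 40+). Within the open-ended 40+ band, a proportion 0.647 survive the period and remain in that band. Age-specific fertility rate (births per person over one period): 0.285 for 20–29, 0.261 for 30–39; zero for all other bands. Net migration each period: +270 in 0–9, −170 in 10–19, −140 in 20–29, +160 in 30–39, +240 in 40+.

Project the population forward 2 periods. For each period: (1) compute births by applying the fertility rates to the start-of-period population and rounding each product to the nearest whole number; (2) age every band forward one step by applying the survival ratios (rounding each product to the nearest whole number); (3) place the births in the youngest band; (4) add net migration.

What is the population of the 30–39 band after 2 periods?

Call the bands 1 to 5, youngest first.
— Period 1 —
Births: 19000 × 0.285 = 5415, 4700 × 0.261 = 1227 — total 6642
Band 2: 3400 × 0.975 = 3315
Band 3: 10300 × 0.958 = 9867
Band 4: 19000 × 0.974 = 18506
Band 5: 4700 × 0.934 + 11700 × 0.647 = 4390 + 7570 = 11960
Net migration: Band 1 + 270 → 6912; Band 2 − 170 → 3145; Band 3 − 140 → 9727; Band 4 + 160 → 18666; Band 5 + 240 → 12200
Population now: 0–9=6912, 10–19=3145, 20–29=9727, 30–39=18666, 40+=12200
— Period 2 —
Births: 9727 × 0.285 = 2772, 18666 × 0.261 = 4872 — total 7644
Band 2: 6912 × 0.975 = 6739
Band 3: 3145 × 0.958 = 3013
Band 4: 9727 × 0.974 = 9474
Band 5: 18666 × 0.934 + 12200 × 0.647 = 17434 + 7893 = 25327
Net migration: Band 1 + 270 → 7914; Band 2 − 170 → 6569; Band 3 − 140 → 2873; Band 4 + 160 → 9634; Band 5 + 240 → 25567
Population now: 0–9=7914, 10–19=6569, 20–29=2873, 30–39=9634, 40+=25567

9634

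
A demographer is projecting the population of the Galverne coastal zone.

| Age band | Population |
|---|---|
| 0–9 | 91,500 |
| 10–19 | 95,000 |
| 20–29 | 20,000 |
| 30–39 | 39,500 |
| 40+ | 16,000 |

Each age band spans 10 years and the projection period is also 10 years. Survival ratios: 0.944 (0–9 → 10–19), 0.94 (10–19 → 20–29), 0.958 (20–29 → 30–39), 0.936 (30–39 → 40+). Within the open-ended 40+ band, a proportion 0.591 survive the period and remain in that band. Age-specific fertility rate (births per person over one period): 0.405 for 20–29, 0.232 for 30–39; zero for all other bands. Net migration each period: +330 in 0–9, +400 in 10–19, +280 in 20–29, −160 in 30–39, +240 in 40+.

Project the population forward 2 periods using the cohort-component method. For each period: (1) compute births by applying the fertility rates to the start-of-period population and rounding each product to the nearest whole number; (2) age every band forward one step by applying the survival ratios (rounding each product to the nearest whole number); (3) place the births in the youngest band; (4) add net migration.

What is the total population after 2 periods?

271139

— Period 1 —
Births: 20000 × 0.405 = 8100, 39500 × 0.232 = 9164 → 17264
10–19: 91500 × 0.944 = 86376
20–29: 95000 × 0.94 = 89300
30–39: 20000 × 0.958 = 19160
40+: 39500 × 0.936 + 16000 × 0.591 = 36972 + 9456 = 46428
Net migration: 0–9 + 330 → 17594; 10–19 + 400 → 86776; 20–29 + 280 → 89580; 30–39 − 160 → 19000; 40+ + 240 → 46668
Giving 17594 / 86776 / 89580 / 19000 / 46668.
— Period 2 —
Births: 89580 × 0.405 = 36280, 19000 × 0.232 = 4408 → 40688
10–19: 17594 × 0.944 = 16609
20–29: 86776 × 0.94 = 81569
30–39: 89580 × 0.958 = 85818
40+: 19000 × 0.936 + 46668 × 0.591 = 17784 + 27581 = 45365
Net migration: 0–9 + 330 → 41018; 10–19 + 400 → 17009; 20–29 + 280 → 81849; 30–39 − 160 → 85658; 40+ + 240 → 45605
Giving 41018 / 17009 / 81849 / 85658 / 45605.
Total after period 2: 41018 + 17009 + 81849 + 85658 + 45605 = 271139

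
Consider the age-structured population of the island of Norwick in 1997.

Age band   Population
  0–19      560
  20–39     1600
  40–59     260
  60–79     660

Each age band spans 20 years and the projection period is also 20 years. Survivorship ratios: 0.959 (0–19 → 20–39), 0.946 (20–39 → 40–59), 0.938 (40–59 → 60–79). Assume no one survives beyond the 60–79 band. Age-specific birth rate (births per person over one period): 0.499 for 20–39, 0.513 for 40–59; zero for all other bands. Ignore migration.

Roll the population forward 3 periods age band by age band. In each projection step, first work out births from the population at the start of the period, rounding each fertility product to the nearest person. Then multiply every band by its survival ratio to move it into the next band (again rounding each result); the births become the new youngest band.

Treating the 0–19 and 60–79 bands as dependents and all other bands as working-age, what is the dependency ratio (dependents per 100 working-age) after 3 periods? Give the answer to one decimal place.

64.1

[period 1]
Births: 1600 × 0.499 = 798  |  260 × 0.513 = 133 — total 931
20–39: 560 × 0.959 = 537
40–59: 1600 × 0.946 = 1514
60–79: 260 × 0.938 = 244
Giving 931 / 537 / 1514 / 244.
[period 2]
Births: 537 × 0.499 = 268  |  1514 × 0.513 = 777 — total 1045
20–39: 931 × 0.959 = 893
40–59: 537 × 0.946 = 508
60–79: 1514 × 0.938 = 1420
Giving 1045 / 893 / 508 / 1420.
[period 3]
Births: 893 × 0.499 = 446  |  508 × 0.513 = 261 — total 707
20–39: 1045 × 0.959 = 1002
40–59: 893 × 0.946 = 845
60–79: 508 × 0.938 = 477
Giving 707 / 1002 / 845 / 477.
Dependents (band 0–19 + band 60–79) = 707 + 477 = 1184; working-age = 1847; ratio = 1184/1847 × 100 = 64.1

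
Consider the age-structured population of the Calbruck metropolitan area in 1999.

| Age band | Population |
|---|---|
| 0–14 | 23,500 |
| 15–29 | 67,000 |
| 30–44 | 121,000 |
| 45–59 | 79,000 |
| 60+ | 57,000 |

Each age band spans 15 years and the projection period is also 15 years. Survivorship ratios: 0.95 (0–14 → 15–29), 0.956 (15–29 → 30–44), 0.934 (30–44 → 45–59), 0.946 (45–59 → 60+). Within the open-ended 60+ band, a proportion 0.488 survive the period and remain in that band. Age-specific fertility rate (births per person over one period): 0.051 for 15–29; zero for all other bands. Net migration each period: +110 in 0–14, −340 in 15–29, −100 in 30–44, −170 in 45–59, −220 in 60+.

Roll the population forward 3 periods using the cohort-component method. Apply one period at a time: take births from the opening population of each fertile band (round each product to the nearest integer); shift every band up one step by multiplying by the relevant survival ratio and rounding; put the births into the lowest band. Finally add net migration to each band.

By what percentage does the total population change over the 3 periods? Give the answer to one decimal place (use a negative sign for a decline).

-55.2

Let group 1 be 0–14 through group 5 = 60+.
Period 1:
Births: 67000 * 0.051 = 3417
Group 2: 23500 * 0.95 = 22325
Group 3: 67000 * 0.956 = 64052
Group 4: 121000 * 0.934 = 113014
Group 5: 79000 * 0.946 + 57000 * 0.488 = 74734 + 27816 = 102550
Net migration: Group 1 + 110 → 3527; Group 2 − 340 → 21985; Group 3 − 100 → 63952; Group 4 − 170 → 112844; Group 5 − 220 → 102330
End of period: [3527, 21985, 63952, 112844, 102330]
Period 2:
Births: 21985 * 0.051 = 1121
Group 2: 3527 * 0.95 = 3351
Group 3: 21985 * 0.956 = 21018
Group 4: 63952 * 0.934 = 59731
Group 5: 112844 * 0.946 + 102330 * 0.488 = 106750 + 49937 = 156687
Net migration: Group 1 + 110 → 1231; Group 2 − 340 → 3011; Group 3 − 100 → 20918; Group 4 − 170 → 59561; Group 5 − 220 → 156467
End of period: [1231, 3011, 20918, 59561, 156467]
Period 3:
Births: 3011 * 0.051 = 154
Group 2: 1231 * 0.95 = 1169
Group 3: 3011 * 0.956 = 2879
Group 4: 20918 * 0.934 = 19537
Group 5: 59561 * 0.946 + 156467 * 0.488 = 56345 + 76356 = 132701
Net migration: Group 1 + 110 → 264; Group 2 − 340 → 829; Group 3 − 100 → 2779; Group 4 − 170 → 19367; Group 5 − 220 → 132481
End of period: [264, 829, 2779, 19367, 132481]
Total: 347500 → 155720; change = -191780; percentage change = -55.2%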